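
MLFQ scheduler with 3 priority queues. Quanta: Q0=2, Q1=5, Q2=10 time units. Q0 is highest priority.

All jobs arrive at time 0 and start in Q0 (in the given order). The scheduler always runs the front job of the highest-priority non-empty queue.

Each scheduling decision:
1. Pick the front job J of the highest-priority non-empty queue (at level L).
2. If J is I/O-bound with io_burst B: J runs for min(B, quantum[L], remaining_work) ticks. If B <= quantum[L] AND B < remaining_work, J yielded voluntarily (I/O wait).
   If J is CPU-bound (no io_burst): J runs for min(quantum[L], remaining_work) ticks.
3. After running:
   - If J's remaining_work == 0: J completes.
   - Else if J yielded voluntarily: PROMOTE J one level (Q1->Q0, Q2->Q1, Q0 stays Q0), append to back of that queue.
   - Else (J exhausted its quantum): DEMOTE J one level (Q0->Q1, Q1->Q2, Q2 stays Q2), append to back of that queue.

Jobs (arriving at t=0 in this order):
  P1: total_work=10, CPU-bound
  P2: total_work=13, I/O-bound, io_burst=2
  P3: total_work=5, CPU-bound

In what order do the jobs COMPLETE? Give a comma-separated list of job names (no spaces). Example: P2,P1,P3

t=0-2: P1@Q0 runs 2, rem=8, quantum used, demote→Q1. Q0=[P2,P3] Q1=[P1] Q2=[]
t=2-4: P2@Q0 runs 2, rem=11, I/O yield, promote→Q0. Q0=[P3,P2] Q1=[P1] Q2=[]
t=4-6: P3@Q0 runs 2, rem=3, quantum used, demote→Q1. Q0=[P2] Q1=[P1,P3] Q2=[]
t=6-8: P2@Q0 runs 2, rem=9, I/O yield, promote→Q0. Q0=[P2] Q1=[P1,P3] Q2=[]
t=8-10: P2@Q0 runs 2, rem=7, I/O yield, promote→Q0. Q0=[P2] Q1=[P1,P3] Q2=[]
t=10-12: P2@Q0 runs 2, rem=5, I/O yield, promote→Q0. Q0=[P2] Q1=[P1,P3] Q2=[]
t=12-14: P2@Q0 runs 2, rem=3, I/O yield, promote→Q0. Q0=[P2] Q1=[P1,P3] Q2=[]
t=14-16: P2@Q0 runs 2, rem=1, I/O yield, promote→Q0. Q0=[P2] Q1=[P1,P3] Q2=[]
t=16-17: P2@Q0 runs 1, rem=0, completes. Q0=[] Q1=[P1,P3] Q2=[]
t=17-22: P1@Q1 runs 5, rem=3, quantum used, demote→Q2. Q0=[] Q1=[P3] Q2=[P1]
t=22-25: P3@Q1 runs 3, rem=0, completes. Q0=[] Q1=[] Q2=[P1]
t=25-28: P1@Q2 runs 3, rem=0, completes. Q0=[] Q1=[] Q2=[]

Answer: P2,P3,P1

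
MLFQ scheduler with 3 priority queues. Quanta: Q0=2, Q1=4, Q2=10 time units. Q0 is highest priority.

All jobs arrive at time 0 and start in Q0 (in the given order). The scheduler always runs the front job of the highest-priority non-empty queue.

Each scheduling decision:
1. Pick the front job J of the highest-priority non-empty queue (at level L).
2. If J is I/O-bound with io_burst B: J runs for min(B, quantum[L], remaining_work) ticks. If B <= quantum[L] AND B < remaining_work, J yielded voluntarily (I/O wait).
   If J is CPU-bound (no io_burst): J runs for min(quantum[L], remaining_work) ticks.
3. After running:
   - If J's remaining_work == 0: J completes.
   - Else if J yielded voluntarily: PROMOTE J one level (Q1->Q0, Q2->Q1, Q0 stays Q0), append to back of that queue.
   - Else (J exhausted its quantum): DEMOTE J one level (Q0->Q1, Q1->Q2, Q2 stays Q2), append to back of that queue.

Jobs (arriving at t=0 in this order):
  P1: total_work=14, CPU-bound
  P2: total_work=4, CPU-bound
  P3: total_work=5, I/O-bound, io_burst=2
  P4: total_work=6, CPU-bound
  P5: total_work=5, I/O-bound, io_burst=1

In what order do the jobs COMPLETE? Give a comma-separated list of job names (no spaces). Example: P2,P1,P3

t=0-2: P1@Q0 runs 2, rem=12, quantum used, demote→Q1. Q0=[P2,P3,P4,P5] Q1=[P1] Q2=[]
t=2-4: P2@Q0 runs 2, rem=2, quantum used, demote→Q1. Q0=[P3,P4,P5] Q1=[P1,P2] Q2=[]
t=4-6: P3@Q0 runs 2, rem=3, I/O yield, promote→Q0. Q0=[P4,P5,P3] Q1=[P1,P2] Q2=[]
t=6-8: P4@Q0 runs 2, rem=4, quantum used, demote→Q1. Q0=[P5,P3] Q1=[P1,P2,P4] Q2=[]
t=8-9: P5@Q0 runs 1, rem=4, I/O yield, promote→Q0. Q0=[P3,P5] Q1=[P1,P2,P4] Q2=[]
t=9-11: P3@Q0 runs 2, rem=1, I/O yield, promote→Q0. Q0=[P5,P3] Q1=[P1,P2,P4] Q2=[]
t=11-12: P5@Q0 runs 1, rem=3, I/O yield, promote→Q0. Q0=[P3,P5] Q1=[P1,P2,P4] Q2=[]
t=12-13: P3@Q0 runs 1, rem=0, completes. Q0=[P5] Q1=[P1,P2,P4] Q2=[]
t=13-14: P5@Q0 runs 1, rem=2, I/O yield, promote→Q0. Q0=[P5] Q1=[P1,P2,P4] Q2=[]
t=14-15: P5@Q0 runs 1, rem=1, I/O yield, promote→Q0. Q0=[P5] Q1=[P1,P2,P4] Q2=[]
t=15-16: P5@Q0 runs 1, rem=0, completes. Q0=[] Q1=[P1,P2,P4] Q2=[]
t=16-20: P1@Q1 runs 4, rem=8, quantum used, demote→Q2. Q0=[] Q1=[P2,P4] Q2=[P1]
t=20-22: P2@Q1 runs 2, rem=0, completes. Q0=[] Q1=[P4] Q2=[P1]
t=22-26: P4@Q1 runs 4, rem=0, completes. Q0=[] Q1=[] Q2=[P1]
t=26-34: P1@Q2 runs 8, rem=0, completes. Q0=[] Q1=[] Q2=[]

Answer: P3,P5,P2,P4,P1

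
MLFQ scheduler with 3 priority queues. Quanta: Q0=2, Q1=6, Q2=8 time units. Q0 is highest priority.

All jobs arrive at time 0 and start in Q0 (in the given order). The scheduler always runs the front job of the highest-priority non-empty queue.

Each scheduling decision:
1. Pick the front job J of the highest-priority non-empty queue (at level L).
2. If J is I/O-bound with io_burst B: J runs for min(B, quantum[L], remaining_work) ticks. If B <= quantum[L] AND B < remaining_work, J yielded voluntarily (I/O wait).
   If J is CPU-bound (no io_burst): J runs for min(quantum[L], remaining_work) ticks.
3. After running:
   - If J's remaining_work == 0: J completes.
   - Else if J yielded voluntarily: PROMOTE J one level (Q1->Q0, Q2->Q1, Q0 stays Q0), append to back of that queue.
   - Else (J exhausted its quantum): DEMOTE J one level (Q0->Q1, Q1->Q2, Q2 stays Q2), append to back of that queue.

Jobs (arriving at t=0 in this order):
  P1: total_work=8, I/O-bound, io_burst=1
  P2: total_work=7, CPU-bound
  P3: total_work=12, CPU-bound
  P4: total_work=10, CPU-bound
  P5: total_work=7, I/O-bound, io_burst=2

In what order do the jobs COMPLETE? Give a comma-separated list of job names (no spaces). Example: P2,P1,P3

Answer: P5,P1,P2,P3,P4

Derivation:
t=0-1: P1@Q0 runs 1, rem=7, I/O yield, promote→Q0. Q0=[P2,P3,P4,P5,P1] Q1=[] Q2=[]
t=1-3: P2@Q0 runs 2, rem=5, quantum used, demote→Q1. Q0=[P3,P4,P5,P1] Q1=[P2] Q2=[]
t=3-5: P3@Q0 runs 2, rem=10, quantum used, demote→Q1. Q0=[P4,P5,P1] Q1=[P2,P3] Q2=[]
t=5-7: P4@Q0 runs 2, rem=8, quantum used, demote→Q1. Q0=[P5,P1] Q1=[P2,P3,P4] Q2=[]
t=7-9: P5@Q0 runs 2, rem=5, I/O yield, promote→Q0. Q0=[P1,P5] Q1=[P2,P3,P4] Q2=[]
t=9-10: P1@Q0 runs 1, rem=6, I/O yield, promote→Q0. Q0=[P5,P1] Q1=[P2,P3,P4] Q2=[]
t=10-12: P5@Q0 runs 2, rem=3, I/O yield, promote→Q0. Q0=[P1,P5] Q1=[P2,P3,P4] Q2=[]
t=12-13: P1@Q0 runs 1, rem=5, I/O yield, promote→Q0. Q0=[P5,P1] Q1=[P2,P3,P4] Q2=[]
t=13-15: P5@Q0 runs 2, rem=1, I/O yield, promote→Q0. Q0=[P1,P5] Q1=[P2,P3,P4] Q2=[]
t=15-16: P1@Q0 runs 1, rem=4, I/O yield, promote→Q0. Q0=[P5,P1] Q1=[P2,P3,P4] Q2=[]
t=16-17: P5@Q0 runs 1, rem=0, completes. Q0=[P1] Q1=[P2,P3,P4] Q2=[]
t=17-18: P1@Q0 runs 1, rem=3, I/O yield, promote→Q0. Q0=[P1] Q1=[P2,P3,P4] Q2=[]
t=18-19: P1@Q0 runs 1, rem=2, I/O yield, promote→Q0. Q0=[P1] Q1=[P2,P3,P4] Q2=[]
t=19-20: P1@Q0 runs 1, rem=1, I/O yield, promote→Q0. Q0=[P1] Q1=[P2,P3,P4] Q2=[]
t=20-21: P1@Q0 runs 1, rem=0, completes. Q0=[] Q1=[P2,P3,P4] Q2=[]
t=21-26: P2@Q1 runs 5, rem=0, completes. Q0=[] Q1=[P3,P4] Q2=[]
t=26-32: P3@Q1 runs 6, rem=4, quantum used, demote→Q2. Q0=[] Q1=[P4] Q2=[P3]
t=32-38: P4@Q1 runs 6, rem=2, quantum used, demote→Q2. Q0=[] Q1=[] Q2=[P3,P4]
t=38-42: P3@Q2 runs 4, rem=0, completes. Q0=[] Q1=[] Q2=[P4]
t=42-44: P4@Q2 runs 2, rem=0, completes. Q0=[] Q1=[] Q2=[]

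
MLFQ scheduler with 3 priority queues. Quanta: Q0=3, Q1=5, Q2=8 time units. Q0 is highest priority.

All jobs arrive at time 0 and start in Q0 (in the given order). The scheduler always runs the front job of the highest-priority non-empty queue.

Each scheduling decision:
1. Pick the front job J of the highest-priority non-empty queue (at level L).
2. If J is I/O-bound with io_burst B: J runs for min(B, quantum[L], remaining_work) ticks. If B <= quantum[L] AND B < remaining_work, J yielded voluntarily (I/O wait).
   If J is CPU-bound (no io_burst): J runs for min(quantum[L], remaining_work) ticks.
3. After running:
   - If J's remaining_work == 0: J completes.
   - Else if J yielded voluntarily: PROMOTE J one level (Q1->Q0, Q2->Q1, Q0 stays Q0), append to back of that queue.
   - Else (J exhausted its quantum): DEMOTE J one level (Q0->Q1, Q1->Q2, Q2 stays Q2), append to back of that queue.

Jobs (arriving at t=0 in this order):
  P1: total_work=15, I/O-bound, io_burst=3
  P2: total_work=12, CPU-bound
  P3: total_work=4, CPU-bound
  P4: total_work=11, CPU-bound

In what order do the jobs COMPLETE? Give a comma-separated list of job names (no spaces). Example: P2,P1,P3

Answer: P1,P3,P2,P4

Derivation:
t=0-3: P1@Q0 runs 3, rem=12, I/O yield, promote→Q0. Q0=[P2,P3,P4,P1] Q1=[] Q2=[]
t=3-6: P2@Q0 runs 3, rem=9, quantum used, demote→Q1. Q0=[P3,P4,P1] Q1=[P2] Q2=[]
t=6-9: P3@Q0 runs 3, rem=1, quantum used, demote→Q1. Q0=[P4,P1] Q1=[P2,P3] Q2=[]
t=9-12: P4@Q0 runs 3, rem=8, quantum used, demote→Q1. Q0=[P1] Q1=[P2,P3,P4] Q2=[]
t=12-15: P1@Q0 runs 3, rem=9, I/O yield, promote→Q0. Q0=[P1] Q1=[P2,P3,P4] Q2=[]
t=15-18: P1@Q0 runs 3, rem=6, I/O yield, promote→Q0. Q0=[P1] Q1=[P2,P3,P4] Q2=[]
t=18-21: P1@Q0 runs 3, rem=3, I/O yield, promote→Q0. Q0=[P1] Q1=[P2,P3,P4] Q2=[]
t=21-24: P1@Q0 runs 3, rem=0, completes. Q0=[] Q1=[P2,P3,P4] Q2=[]
t=24-29: P2@Q1 runs 5, rem=4, quantum used, demote→Q2. Q0=[] Q1=[P3,P4] Q2=[P2]
t=29-30: P3@Q1 runs 1, rem=0, completes. Q0=[] Q1=[P4] Q2=[P2]
t=30-35: P4@Q1 runs 5, rem=3, quantum used, demote→Q2. Q0=[] Q1=[] Q2=[P2,P4]
t=35-39: P2@Q2 runs 4, rem=0, completes. Q0=[] Q1=[] Q2=[P4]
t=39-42: P4@Q2 runs 3, rem=0, completes. Q0=[] Q1=[] Q2=[]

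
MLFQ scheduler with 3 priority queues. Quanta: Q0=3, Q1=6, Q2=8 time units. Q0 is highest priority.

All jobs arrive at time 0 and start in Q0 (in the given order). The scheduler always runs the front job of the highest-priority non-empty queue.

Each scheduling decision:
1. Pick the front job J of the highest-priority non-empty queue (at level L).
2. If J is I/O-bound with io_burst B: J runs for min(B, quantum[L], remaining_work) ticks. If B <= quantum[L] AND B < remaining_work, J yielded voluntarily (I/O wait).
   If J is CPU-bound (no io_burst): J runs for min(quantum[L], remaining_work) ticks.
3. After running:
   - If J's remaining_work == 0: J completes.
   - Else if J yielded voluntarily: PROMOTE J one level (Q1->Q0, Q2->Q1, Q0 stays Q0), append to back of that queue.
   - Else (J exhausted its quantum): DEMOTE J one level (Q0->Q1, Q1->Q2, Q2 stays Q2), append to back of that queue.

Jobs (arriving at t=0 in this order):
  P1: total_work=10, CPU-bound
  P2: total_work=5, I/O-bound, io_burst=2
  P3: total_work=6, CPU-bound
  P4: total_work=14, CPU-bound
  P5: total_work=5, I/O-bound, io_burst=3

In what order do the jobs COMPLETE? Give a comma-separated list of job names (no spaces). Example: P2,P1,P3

Answer: P5,P2,P3,P1,P4

Derivation:
t=0-3: P1@Q0 runs 3, rem=7, quantum used, demote→Q1. Q0=[P2,P3,P4,P5] Q1=[P1] Q2=[]
t=3-5: P2@Q0 runs 2, rem=3, I/O yield, promote→Q0. Q0=[P3,P4,P5,P2] Q1=[P1] Q2=[]
t=5-8: P3@Q0 runs 3, rem=3, quantum used, demote→Q1. Q0=[P4,P5,P2] Q1=[P1,P3] Q2=[]
t=8-11: P4@Q0 runs 3, rem=11, quantum used, demote→Q1. Q0=[P5,P2] Q1=[P1,P3,P4] Q2=[]
t=11-14: P5@Q0 runs 3, rem=2, I/O yield, promote→Q0. Q0=[P2,P5] Q1=[P1,P3,P4] Q2=[]
t=14-16: P2@Q0 runs 2, rem=1, I/O yield, promote→Q0. Q0=[P5,P2] Q1=[P1,P3,P4] Q2=[]
t=16-18: P5@Q0 runs 2, rem=0, completes. Q0=[P2] Q1=[P1,P3,P4] Q2=[]
t=18-19: P2@Q0 runs 1, rem=0, completes. Q0=[] Q1=[P1,P3,P4] Q2=[]
t=19-25: P1@Q1 runs 6, rem=1, quantum used, demote→Q2. Q0=[] Q1=[P3,P4] Q2=[P1]
t=25-28: P3@Q1 runs 3, rem=0, completes. Q0=[] Q1=[P4] Q2=[P1]
t=28-34: P4@Q1 runs 6, rem=5, quantum used, demote→Q2. Q0=[] Q1=[] Q2=[P1,P4]
t=34-35: P1@Q2 runs 1, rem=0, completes. Q0=[] Q1=[] Q2=[P4]
t=35-40: P4@Q2 runs 5, rem=0, completes. Q0=[] Q1=[] Q2=[]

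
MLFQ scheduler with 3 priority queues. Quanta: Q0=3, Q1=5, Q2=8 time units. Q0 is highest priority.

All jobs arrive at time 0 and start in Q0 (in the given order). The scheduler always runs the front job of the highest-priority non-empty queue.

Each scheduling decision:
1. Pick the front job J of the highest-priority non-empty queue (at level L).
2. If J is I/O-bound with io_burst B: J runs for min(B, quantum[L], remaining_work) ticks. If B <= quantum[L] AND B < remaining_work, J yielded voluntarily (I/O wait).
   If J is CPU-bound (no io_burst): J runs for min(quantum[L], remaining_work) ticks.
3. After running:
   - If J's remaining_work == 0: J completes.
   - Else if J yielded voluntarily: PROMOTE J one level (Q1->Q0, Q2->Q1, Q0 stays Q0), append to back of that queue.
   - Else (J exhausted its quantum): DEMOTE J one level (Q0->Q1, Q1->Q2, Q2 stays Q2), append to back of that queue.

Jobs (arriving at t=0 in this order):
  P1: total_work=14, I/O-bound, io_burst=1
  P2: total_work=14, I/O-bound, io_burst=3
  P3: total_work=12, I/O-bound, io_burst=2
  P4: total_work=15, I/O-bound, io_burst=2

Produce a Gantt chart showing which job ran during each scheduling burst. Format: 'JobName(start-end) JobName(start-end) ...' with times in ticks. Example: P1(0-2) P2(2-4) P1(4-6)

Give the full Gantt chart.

Answer: P1(0-1) P2(1-4) P3(4-6) P4(6-8) P1(8-9) P2(9-12) P3(12-14) P4(14-16) P1(16-17) P2(17-20) P3(20-22) P4(22-24) P1(24-25) P2(25-28) P3(28-30) P4(30-32) P1(32-33) P2(33-35) P3(35-37) P4(37-39) P1(39-40) P3(40-42) P4(42-44) P1(44-45) P4(45-47) P1(47-48) P4(48-49) P1(49-50) P1(50-51) P1(51-52) P1(52-53) P1(53-54) P1(54-55)

Derivation:
t=0-1: P1@Q0 runs 1, rem=13, I/O yield, promote→Q0. Q0=[P2,P3,P4,P1] Q1=[] Q2=[]
t=1-4: P2@Q0 runs 3, rem=11, I/O yield, promote→Q0. Q0=[P3,P4,P1,P2] Q1=[] Q2=[]
t=4-6: P3@Q0 runs 2, rem=10, I/O yield, promote→Q0. Q0=[P4,P1,P2,P3] Q1=[] Q2=[]
t=6-8: P4@Q0 runs 2, rem=13, I/O yield, promote→Q0. Q0=[P1,P2,P3,P4] Q1=[] Q2=[]
t=8-9: P1@Q0 runs 1, rem=12, I/O yield, promote→Q0. Q0=[P2,P3,P4,P1] Q1=[] Q2=[]
t=9-12: P2@Q0 runs 3, rem=8, I/O yield, promote→Q0. Q0=[P3,P4,P1,P2] Q1=[] Q2=[]
t=12-14: P3@Q0 runs 2, rem=8, I/O yield, promote→Q0. Q0=[P4,P1,P2,P3] Q1=[] Q2=[]
t=14-16: P4@Q0 runs 2, rem=11, I/O yield, promote→Q0. Q0=[P1,P2,P3,P4] Q1=[] Q2=[]
t=16-17: P1@Q0 runs 1, rem=11, I/O yield, promote→Q0. Q0=[P2,P3,P4,P1] Q1=[] Q2=[]
t=17-20: P2@Q0 runs 3, rem=5, I/O yield, promote→Q0. Q0=[P3,P4,P1,P2] Q1=[] Q2=[]
t=20-22: P3@Q0 runs 2, rem=6, I/O yield, promote→Q0. Q0=[P4,P1,P2,P3] Q1=[] Q2=[]
t=22-24: P4@Q0 runs 2, rem=9, I/O yield, promote→Q0. Q0=[P1,P2,P3,P4] Q1=[] Q2=[]
t=24-25: P1@Q0 runs 1, rem=10, I/O yield, promote→Q0. Q0=[P2,P3,P4,P1] Q1=[] Q2=[]
t=25-28: P2@Q0 runs 3, rem=2, I/O yield, promote→Q0. Q0=[P3,P4,P1,P2] Q1=[] Q2=[]
t=28-30: P3@Q0 runs 2, rem=4, I/O yield, promote→Q0. Q0=[P4,P1,P2,P3] Q1=[] Q2=[]
t=30-32: P4@Q0 runs 2, rem=7, I/O yield, promote→Q0. Q0=[P1,P2,P3,P4] Q1=[] Q2=[]
t=32-33: P1@Q0 runs 1, rem=9, I/O yield, promote→Q0. Q0=[P2,P3,P4,P1] Q1=[] Q2=[]
t=33-35: P2@Q0 runs 2, rem=0, completes. Q0=[P3,P4,P1] Q1=[] Q2=[]
t=35-37: P3@Q0 runs 2, rem=2, I/O yield, promote→Q0. Q0=[P4,P1,P3] Q1=[] Q2=[]
t=37-39: P4@Q0 runs 2, rem=5, I/O yield, promote→Q0. Q0=[P1,P3,P4] Q1=[] Q2=[]
t=39-40: P1@Q0 runs 1, rem=8, I/O yield, promote→Q0. Q0=[P3,P4,P1] Q1=[] Q2=[]
t=40-42: P3@Q0 runs 2, rem=0, completes. Q0=[P4,P1] Q1=[] Q2=[]
t=42-44: P4@Q0 runs 2, rem=3, I/O yield, promote→Q0. Q0=[P1,P4] Q1=[] Q2=[]
t=44-45: P1@Q0 runs 1, rem=7, I/O yield, promote→Q0. Q0=[P4,P1] Q1=[] Q2=[]
t=45-47: P4@Q0 runs 2, rem=1, I/O yield, promote→Q0. Q0=[P1,P4] Q1=[] Q2=[]
t=47-48: P1@Q0 runs 1, rem=6, I/O yield, promote→Q0. Q0=[P4,P1] Q1=[] Q2=[]
t=48-49: P4@Q0 runs 1, rem=0, completes. Q0=[P1] Q1=[] Q2=[]
t=49-50: P1@Q0 runs 1, rem=5, I/O yield, promote→Q0. Q0=[P1] Q1=[] Q2=[]
t=50-51: P1@Q0 runs 1, rem=4, I/O yield, promote→Q0. Q0=[P1] Q1=[] Q2=[]
t=51-52: P1@Q0 runs 1, rem=3, I/O yield, promote→Q0. Q0=[P1] Q1=[] Q2=[]
t=52-53: P1@Q0 runs 1, rem=2, I/O yield, promote→Q0. Q0=[P1] Q1=[] Q2=[]
t=53-54: P1@Q0 runs 1, rem=1, I/O yield, promote→Q0. Q0=[P1] Q1=[] Q2=[]
t=54-55: P1@Q0 runs 1, rem=0, completes. Q0=[] Q1=[] Q2=[]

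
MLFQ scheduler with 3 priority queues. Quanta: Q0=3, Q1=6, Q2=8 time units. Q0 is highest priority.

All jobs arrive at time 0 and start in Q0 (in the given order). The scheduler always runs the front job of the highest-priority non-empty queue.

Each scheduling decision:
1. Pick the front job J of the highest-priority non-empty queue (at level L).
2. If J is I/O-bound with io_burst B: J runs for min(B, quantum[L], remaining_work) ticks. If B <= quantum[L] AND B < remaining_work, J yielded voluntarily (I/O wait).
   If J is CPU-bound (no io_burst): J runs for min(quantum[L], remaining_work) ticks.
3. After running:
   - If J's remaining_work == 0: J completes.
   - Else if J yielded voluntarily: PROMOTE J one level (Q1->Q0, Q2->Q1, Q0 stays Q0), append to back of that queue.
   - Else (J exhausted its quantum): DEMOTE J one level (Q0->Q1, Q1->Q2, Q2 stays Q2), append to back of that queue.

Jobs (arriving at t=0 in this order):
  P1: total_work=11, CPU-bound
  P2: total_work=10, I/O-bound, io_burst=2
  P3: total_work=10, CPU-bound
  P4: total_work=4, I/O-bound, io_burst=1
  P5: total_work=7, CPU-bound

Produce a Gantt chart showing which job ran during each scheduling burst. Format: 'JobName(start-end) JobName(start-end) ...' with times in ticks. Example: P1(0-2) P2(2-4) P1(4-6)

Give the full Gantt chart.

t=0-3: P1@Q0 runs 3, rem=8, quantum used, demote→Q1. Q0=[P2,P3,P4,P5] Q1=[P1] Q2=[]
t=3-5: P2@Q0 runs 2, rem=8, I/O yield, promote→Q0. Q0=[P3,P4,P5,P2] Q1=[P1] Q2=[]
t=5-8: P3@Q0 runs 3, rem=7, quantum used, demote→Q1. Q0=[P4,P5,P2] Q1=[P1,P3] Q2=[]
t=8-9: P4@Q0 runs 1, rem=3, I/O yield, promote→Q0. Q0=[P5,P2,P4] Q1=[P1,P3] Q2=[]
t=9-12: P5@Q0 runs 3, rem=4, quantum used, demote→Q1. Q0=[P2,P4] Q1=[P1,P3,P5] Q2=[]
t=12-14: P2@Q0 runs 2, rem=6, I/O yield, promote→Q0. Q0=[P4,P2] Q1=[P1,P3,P5] Q2=[]
t=14-15: P4@Q0 runs 1, rem=2, I/O yield, promote→Q0. Q0=[P2,P4] Q1=[P1,P3,P5] Q2=[]
t=15-17: P2@Q0 runs 2, rem=4, I/O yield, promote→Q0. Q0=[P4,P2] Q1=[P1,P3,P5] Q2=[]
t=17-18: P4@Q0 runs 1, rem=1, I/O yield, promote→Q0. Q0=[P2,P4] Q1=[P1,P3,P5] Q2=[]
t=18-20: P2@Q0 runs 2, rem=2, I/O yield, promote→Q0. Q0=[P4,P2] Q1=[P1,P3,P5] Q2=[]
t=20-21: P4@Q0 runs 1, rem=0, completes. Q0=[P2] Q1=[P1,P3,P5] Q2=[]
t=21-23: P2@Q0 runs 2, rem=0, completes. Q0=[] Q1=[P1,P3,P5] Q2=[]
t=23-29: P1@Q1 runs 6, rem=2, quantum used, demote→Q2. Q0=[] Q1=[P3,P5] Q2=[P1]
t=29-35: P3@Q1 runs 6, rem=1, quantum used, demote→Q2. Q0=[] Q1=[P5] Q2=[P1,P3]
t=35-39: P5@Q1 runs 4, rem=0, completes. Q0=[] Q1=[] Q2=[P1,P3]
t=39-41: P1@Q2 runs 2, rem=0, completes. Q0=[] Q1=[] Q2=[P3]
t=41-42: P3@Q2 runs 1, rem=0, completes. Q0=[] Q1=[] Q2=[]

Answer: P1(0-3) P2(3-5) P3(5-8) P4(8-9) P5(9-12) P2(12-14) P4(14-15) P2(15-17) P4(17-18) P2(18-20) P4(20-21) P2(21-23) P1(23-29) P3(29-35) P5(35-39) P1(39-41) P3(41-42)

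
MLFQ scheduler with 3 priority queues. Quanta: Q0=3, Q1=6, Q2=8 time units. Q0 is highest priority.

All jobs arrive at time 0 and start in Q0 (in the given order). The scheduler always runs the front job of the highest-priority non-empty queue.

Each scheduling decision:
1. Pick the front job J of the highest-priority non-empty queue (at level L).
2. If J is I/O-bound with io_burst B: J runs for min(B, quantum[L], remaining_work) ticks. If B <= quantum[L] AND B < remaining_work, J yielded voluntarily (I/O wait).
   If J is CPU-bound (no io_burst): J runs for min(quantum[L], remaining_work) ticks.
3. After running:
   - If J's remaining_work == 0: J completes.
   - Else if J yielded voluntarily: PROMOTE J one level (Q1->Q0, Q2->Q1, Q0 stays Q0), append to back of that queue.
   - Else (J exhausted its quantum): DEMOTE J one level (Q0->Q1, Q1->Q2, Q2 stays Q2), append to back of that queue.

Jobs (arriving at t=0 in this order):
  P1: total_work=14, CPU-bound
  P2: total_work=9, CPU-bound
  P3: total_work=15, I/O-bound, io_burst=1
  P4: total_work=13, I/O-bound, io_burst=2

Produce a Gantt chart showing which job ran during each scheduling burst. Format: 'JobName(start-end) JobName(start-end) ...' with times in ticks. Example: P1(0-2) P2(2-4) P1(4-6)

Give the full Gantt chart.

t=0-3: P1@Q0 runs 3, rem=11, quantum used, demote→Q1. Q0=[P2,P3,P4] Q1=[P1] Q2=[]
t=3-6: P2@Q0 runs 3, rem=6, quantum used, demote→Q1. Q0=[P3,P4] Q1=[P1,P2] Q2=[]
t=6-7: P3@Q0 runs 1, rem=14, I/O yield, promote→Q0. Q0=[P4,P3] Q1=[P1,P2] Q2=[]
t=7-9: P4@Q0 runs 2, rem=11, I/O yield, promote→Q0. Q0=[P3,P4] Q1=[P1,P2] Q2=[]
t=9-10: P3@Q0 runs 1, rem=13, I/O yield, promote→Q0. Q0=[P4,P3] Q1=[P1,P2] Q2=[]
t=10-12: P4@Q0 runs 2, rem=9, I/O yield, promote→Q0. Q0=[P3,P4] Q1=[P1,P2] Q2=[]
t=12-13: P3@Q0 runs 1, rem=12, I/O yield, promote→Q0. Q0=[P4,P3] Q1=[P1,P2] Q2=[]
t=13-15: P4@Q0 runs 2, rem=7, I/O yield, promote→Q0. Q0=[P3,P4] Q1=[P1,P2] Q2=[]
t=15-16: P3@Q0 runs 1, rem=11, I/O yield, promote→Q0. Q0=[P4,P3] Q1=[P1,P2] Q2=[]
t=16-18: P4@Q0 runs 2, rem=5, I/O yield, promote→Q0. Q0=[P3,P4] Q1=[P1,P2] Q2=[]
t=18-19: P3@Q0 runs 1, rem=10, I/O yield, promote→Q0. Q0=[P4,P3] Q1=[P1,P2] Q2=[]
t=19-21: P4@Q0 runs 2, rem=3, I/O yield, promote→Q0. Q0=[P3,P4] Q1=[P1,P2] Q2=[]
t=21-22: P3@Q0 runs 1, rem=9, I/O yield, promote→Q0. Q0=[P4,P3] Q1=[P1,P2] Q2=[]
t=22-24: P4@Q0 runs 2, rem=1, I/O yield, promote→Q0. Q0=[P3,P4] Q1=[P1,P2] Q2=[]
t=24-25: P3@Q0 runs 1, rem=8, I/O yield, promote→Q0. Q0=[P4,P3] Q1=[P1,P2] Q2=[]
t=25-26: P4@Q0 runs 1, rem=0, completes. Q0=[P3] Q1=[P1,P2] Q2=[]
t=26-27: P3@Q0 runs 1, rem=7, I/O yield, promote→Q0. Q0=[P3] Q1=[P1,P2] Q2=[]
t=27-28: P3@Q0 runs 1, rem=6, I/O yield, promote→Q0. Q0=[P3] Q1=[P1,P2] Q2=[]
t=28-29: P3@Q0 runs 1, rem=5, I/O yield, promote→Q0. Q0=[P3] Q1=[P1,P2] Q2=[]
t=29-30: P3@Q0 runs 1, rem=4, I/O yield, promote→Q0. Q0=[P3] Q1=[P1,P2] Q2=[]
t=30-31: P3@Q0 runs 1, rem=3, I/O yield, promote→Q0. Q0=[P3] Q1=[P1,P2] Q2=[]
t=31-32: P3@Q0 runs 1, rem=2, I/O yield, promote→Q0. Q0=[P3] Q1=[P1,P2] Q2=[]
t=32-33: P3@Q0 runs 1, rem=1, I/O yield, promote→Q0. Q0=[P3] Q1=[P1,P2] Q2=[]
t=33-34: P3@Q0 runs 1, rem=0, completes. Q0=[] Q1=[P1,P2] Q2=[]
t=34-40: P1@Q1 runs 6, rem=5, quantum used, demote→Q2. Q0=[] Q1=[P2] Q2=[P1]
t=40-46: P2@Q1 runs 6, rem=0, completes. Q0=[] Q1=[] Q2=[P1]
t=46-51: P1@Q2 runs 5, rem=0, completes. Q0=[] Q1=[] Q2=[]

Answer: P1(0-3) P2(3-6) P3(6-7) P4(7-9) P3(9-10) P4(10-12) P3(12-13) P4(13-15) P3(15-16) P4(16-18) P3(18-19) P4(19-21) P3(21-22) P4(22-24) P3(24-25) P4(25-26) P3(26-27) P3(27-28) P3(28-29) P3(29-30) P3(30-31) P3(31-32) P3(32-33) P3(33-34) P1(34-40) P2(40-46) P1(46-51)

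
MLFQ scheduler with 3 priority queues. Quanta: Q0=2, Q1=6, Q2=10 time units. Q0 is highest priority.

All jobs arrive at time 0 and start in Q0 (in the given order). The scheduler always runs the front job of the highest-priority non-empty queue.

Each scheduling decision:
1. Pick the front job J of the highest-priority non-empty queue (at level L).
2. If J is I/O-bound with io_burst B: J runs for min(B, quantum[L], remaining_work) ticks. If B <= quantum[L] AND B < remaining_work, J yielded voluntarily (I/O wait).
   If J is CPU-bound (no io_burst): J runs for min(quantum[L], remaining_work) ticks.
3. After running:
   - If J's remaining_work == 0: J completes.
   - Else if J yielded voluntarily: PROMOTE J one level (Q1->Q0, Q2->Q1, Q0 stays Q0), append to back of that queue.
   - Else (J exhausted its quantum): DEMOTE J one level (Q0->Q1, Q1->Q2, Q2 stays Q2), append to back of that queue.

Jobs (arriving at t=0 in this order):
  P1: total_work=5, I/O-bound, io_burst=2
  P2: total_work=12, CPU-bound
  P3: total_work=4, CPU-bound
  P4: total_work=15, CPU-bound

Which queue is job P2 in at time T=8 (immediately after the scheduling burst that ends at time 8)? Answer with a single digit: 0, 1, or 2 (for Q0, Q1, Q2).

t=0-2: P1@Q0 runs 2, rem=3, I/O yield, promote→Q0. Q0=[P2,P3,P4,P1] Q1=[] Q2=[]
t=2-4: P2@Q0 runs 2, rem=10, quantum used, demote→Q1. Q0=[P3,P4,P1] Q1=[P2] Q2=[]
t=4-6: P3@Q0 runs 2, rem=2, quantum used, demote→Q1. Q0=[P4,P1] Q1=[P2,P3] Q2=[]
t=6-8: P4@Q0 runs 2, rem=13, quantum used, demote→Q1. Q0=[P1] Q1=[P2,P3,P4] Q2=[]
t=8-10: P1@Q0 runs 2, rem=1, I/O yield, promote→Q0. Q0=[P1] Q1=[P2,P3,P4] Q2=[]
t=10-11: P1@Q0 runs 1, rem=0, completes. Q0=[] Q1=[P2,P3,P4] Q2=[]
t=11-17: P2@Q1 runs 6, rem=4, quantum used, demote→Q2. Q0=[] Q1=[P3,P4] Q2=[P2]
t=17-19: P3@Q1 runs 2, rem=0, completes. Q0=[] Q1=[P4] Q2=[P2]
t=19-25: P4@Q1 runs 6, rem=7, quantum used, demote→Q2. Q0=[] Q1=[] Q2=[P2,P4]
t=25-29: P2@Q2 runs 4, rem=0, completes. Q0=[] Q1=[] Q2=[P4]
t=29-36: P4@Q2 runs 7, rem=0, completes. Q0=[] Q1=[] Q2=[]

Answer: 1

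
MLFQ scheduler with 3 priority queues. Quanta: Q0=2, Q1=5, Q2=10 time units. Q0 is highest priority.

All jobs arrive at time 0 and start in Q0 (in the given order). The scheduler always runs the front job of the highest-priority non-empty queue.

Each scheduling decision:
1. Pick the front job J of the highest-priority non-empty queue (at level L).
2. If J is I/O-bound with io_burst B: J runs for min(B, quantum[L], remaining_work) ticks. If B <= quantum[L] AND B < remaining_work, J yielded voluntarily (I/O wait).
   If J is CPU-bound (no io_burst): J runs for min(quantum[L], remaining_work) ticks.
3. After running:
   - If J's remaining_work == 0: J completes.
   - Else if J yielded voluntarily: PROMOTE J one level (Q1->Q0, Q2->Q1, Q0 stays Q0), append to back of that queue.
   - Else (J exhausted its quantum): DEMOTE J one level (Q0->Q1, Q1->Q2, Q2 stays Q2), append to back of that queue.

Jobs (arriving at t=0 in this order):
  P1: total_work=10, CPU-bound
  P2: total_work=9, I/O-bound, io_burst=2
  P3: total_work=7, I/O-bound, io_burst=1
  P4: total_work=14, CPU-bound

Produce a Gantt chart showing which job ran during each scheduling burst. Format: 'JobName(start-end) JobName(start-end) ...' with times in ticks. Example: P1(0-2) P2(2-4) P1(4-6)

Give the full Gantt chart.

t=0-2: P1@Q0 runs 2, rem=8, quantum used, demote→Q1. Q0=[P2,P3,P4] Q1=[P1] Q2=[]
t=2-4: P2@Q0 runs 2, rem=7, I/O yield, promote→Q0. Q0=[P3,P4,P2] Q1=[P1] Q2=[]
t=4-5: P3@Q0 runs 1, rem=6, I/O yield, promote→Q0. Q0=[P4,P2,P3] Q1=[P1] Q2=[]
t=5-7: P4@Q0 runs 2, rem=12, quantum used, demote→Q1. Q0=[P2,P3] Q1=[P1,P4] Q2=[]
t=7-9: P2@Q0 runs 2, rem=5, I/O yield, promote→Q0. Q0=[P3,P2] Q1=[P1,P4] Q2=[]
t=9-10: P3@Q0 runs 1, rem=5, I/O yield, promote→Q0. Q0=[P2,P3] Q1=[P1,P4] Q2=[]
t=10-12: P2@Q0 runs 2, rem=3, I/O yield, promote→Q0. Q0=[P3,P2] Q1=[P1,P4] Q2=[]
t=12-13: P3@Q0 runs 1, rem=4, I/O yield, promote→Q0. Q0=[P2,P3] Q1=[P1,P4] Q2=[]
t=13-15: P2@Q0 runs 2, rem=1, I/O yield, promote→Q0. Q0=[P3,P2] Q1=[P1,P4] Q2=[]
t=15-16: P3@Q0 runs 1, rem=3, I/O yield, promote→Q0. Q0=[P2,P3] Q1=[P1,P4] Q2=[]
t=16-17: P2@Q0 runs 1, rem=0, completes. Q0=[P3] Q1=[P1,P4] Q2=[]
t=17-18: P3@Q0 runs 1, rem=2, I/O yield, promote→Q0. Q0=[P3] Q1=[P1,P4] Q2=[]
t=18-19: P3@Q0 runs 1, rem=1, I/O yield, promote→Q0. Q0=[P3] Q1=[P1,P4] Q2=[]
t=19-20: P3@Q0 runs 1, rem=0, completes. Q0=[] Q1=[P1,P4] Q2=[]
t=20-25: P1@Q1 runs 5, rem=3, quantum used, demote→Q2. Q0=[] Q1=[P4] Q2=[P1]
t=25-30: P4@Q1 runs 5, rem=7, quantum used, demote→Q2. Q0=[] Q1=[] Q2=[P1,P4]
t=30-33: P1@Q2 runs 3, rem=0, completes. Q0=[] Q1=[] Q2=[P4]
t=33-40: P4@Q2 runs 7, rem=0, completes. Q0=[] Q1=[] Q2=[]

Answer: P1(0-2) P2(2-4) P3(4-5) P4(5-7) P2(7-9) P3(9-10) P2(10-12) P3(12-13) P2(13-15) P3(15-16) P2(16-17) P3(17-18) P3(18-19) P3(19-20) P1(20-25) P4(25-30) P1(30-33) P4(33-40)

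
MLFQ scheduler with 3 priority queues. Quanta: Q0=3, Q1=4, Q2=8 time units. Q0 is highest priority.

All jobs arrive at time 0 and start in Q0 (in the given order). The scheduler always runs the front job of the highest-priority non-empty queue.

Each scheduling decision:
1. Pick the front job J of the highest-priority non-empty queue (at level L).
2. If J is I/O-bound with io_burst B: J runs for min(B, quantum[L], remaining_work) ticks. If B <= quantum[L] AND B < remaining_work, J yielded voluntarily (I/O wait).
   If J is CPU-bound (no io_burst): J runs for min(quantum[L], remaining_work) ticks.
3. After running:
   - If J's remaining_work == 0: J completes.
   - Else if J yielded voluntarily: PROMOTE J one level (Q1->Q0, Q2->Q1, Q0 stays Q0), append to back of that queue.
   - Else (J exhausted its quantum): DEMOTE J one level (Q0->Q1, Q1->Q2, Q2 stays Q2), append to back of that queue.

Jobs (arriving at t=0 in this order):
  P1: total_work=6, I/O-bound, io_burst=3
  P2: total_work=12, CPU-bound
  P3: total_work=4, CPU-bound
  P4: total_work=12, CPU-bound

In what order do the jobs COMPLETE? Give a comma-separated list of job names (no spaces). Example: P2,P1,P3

t=0-3: P1@Q0 runs 3, rem=3, I/O yield, promote→Q0. Q0=[P2,P3,P4,P1] Q1=[] Q2=[]
t=3-6: P2@Q0 runs 3, rem=9, quantum used, demote→Q1. Q0=[P3,P4,P1] Q1=[P2] Q2=[]
t=6-9: P3@Q0 runs 3, rem=1, quantum used, demote→Q1. Q0=[P4,P1] Q1=[P2,P3] Q2=[]
t=9-12: P4@Q0 runs 3, rem=9, quantum used, demote→Q1. Q0=[P1] Q1=[P2,P3,P4] Q2=[]
t=12-15: P1@Q0 runs 3, rem=0, completes. Q0=[] Q1=[P2,P3,P4] Q2=[]
t=15-19: P2@Q1 runs 4, rem=5, quantum used, demote→Q2. Q0=[] Q1=[P3,P4] Q2=[P2]
t=19-20: P3@Q1 runs 1, rem=0, completes. Q0=[] Q1=[P4] Q2=[P2]
t=20-24: P4@Q1 runs 4, rem=5, quantum used, demote→Q2. Q0=[] Q1=[] Q2=[P2,P4]
t=24-29: P2@Q2 runs 5, rem=0, completes. Q0=[] Q1=[] Q2=[P4]
t=29-34: P4@Q2 runs 5, rem=0, completes. Q0=[] Q1=[] Q2=[]

Answer: P1,P3,P2,P4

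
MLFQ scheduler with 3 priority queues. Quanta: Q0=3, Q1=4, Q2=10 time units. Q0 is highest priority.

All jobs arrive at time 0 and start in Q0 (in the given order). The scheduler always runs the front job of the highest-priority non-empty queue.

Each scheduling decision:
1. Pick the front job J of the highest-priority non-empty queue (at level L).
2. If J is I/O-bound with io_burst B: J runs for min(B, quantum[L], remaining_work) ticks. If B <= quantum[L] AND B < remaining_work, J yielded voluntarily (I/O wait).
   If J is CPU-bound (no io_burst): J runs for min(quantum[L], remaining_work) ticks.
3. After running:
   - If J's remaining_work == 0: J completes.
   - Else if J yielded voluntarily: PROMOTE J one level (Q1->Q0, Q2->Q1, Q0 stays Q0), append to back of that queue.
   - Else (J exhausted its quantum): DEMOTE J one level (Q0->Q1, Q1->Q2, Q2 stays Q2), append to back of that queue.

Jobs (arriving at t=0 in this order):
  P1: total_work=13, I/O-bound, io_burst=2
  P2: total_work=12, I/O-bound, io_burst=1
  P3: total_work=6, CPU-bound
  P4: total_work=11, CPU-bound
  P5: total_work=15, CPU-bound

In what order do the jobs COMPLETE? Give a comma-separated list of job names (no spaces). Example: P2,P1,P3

Answer: P1,P2,P3,P4,P5

Derivation:
t=0-2: P1@Q0 runs 2, rem=11, I/O yield, promote→Q0. Q0=[P2,P3,P4,P5,P1] Q1=[] Q2=[]
t=2-3: P2@Q0 runs 1, rem=11, I/O yield, promote→Q0. Q0=[P3,P4,P5,P1,P2] Q1=[] Q2=[]
t=3-6: P3@Q0 runs 3, rem=3, quantum used, demote→Q1. Q0=[P4,P5,P1,P2] Q1=[P3] Q2=[]
t=6-9: P4@Q0 runs 3, rem=8, quantum used, demote→Q1. Q0=[P5,P1,P2] Q1=[P3,P4] Q2=[]
t=9-12: P5@Q0 runs 3, rem=12, quantum used, demote→Q1. Q0=[P1,P2] Q1=[P3,P4,P5] Q2=[]
t=12-14: P1@Q0 runs 2, rem=9, I/O yield, promote→Q0. Q0=[P2,P1] Q1=[P3,P4,P5] Q2=[]
t=14-15: P2@Q0 runs 1, rem=10, I/O yield, promote→Q0. Q0=[P1,P2] Q1=[P3,P4,P5] Q2=[]
t=15-17: P1@Q0 runs 2, rem=7, I/O yield, promote→Q0. Q0=[P2,P1] Q1=[P3,P4,P5] Q2=[]
t=17-18: P2@Q0 runs 1, rem=9, I/O yield, promote→Q0. Q0=[P1,P2] Q1=[P3,P4,P5] Q2=[]
t=18-20: P1@Q0 runs 2, rem=5, I/O yield, promote→Q0. Q0=[P2,P1] Q1=[P3,P4,P5] Q2=[]
t=20-21: P2@Q0 runs 1, rem=8, I/O yield, promote→Q0. Q0=[P1,P2] Q1=[P3,P4,P5] Q2=[]
t=21-23: P1@Q0 runs 2, rem=3, I/O yield, promote→Q0. Q0=[P2,P1] Q1=[P3,P4,P5] Q2=[]
t=23-24: P2@Q0 runs 1, rem=7, I/O yield, promote→Q0. Q0=[P1,P2] Q1=[P3,P4,P5] Q2=[]
t=24-26: P1@Q0 runs 2, rem=1, I/O yield, promote→Q0. Q0=[P2,P1] Q1=[P3,P4,P5] Q2=[]
t=26-27: P2@Q0 runs 1, rem=6, I/O yield, promote→Q0. Q0=[P1,P2] Q1=[P3,P4,P5] Q2=[]
t=27-28: P1@Q0 runs 1, rem=0, completes. Q0=[P2] Q1=[P3,P4,P5] Q2=[]
t=28-29: P2@Q0 runs 1, rem=5, I/O yield, promote→Q0. Q0=[P2] Q1=[P3,P4,P5] Q2=[]
t=29-30: P2@Q0 runs 1, rem=4, I/O yield, promote→Q0. Q0=[P2] Q1=[P3,P4,P5] Q2=[]
t=30-31: P2@Q0 runs 1, rem=3, I/O yield, promote→Q0. Q0=[P2] Q1=[P3,P4,P5] Q2=[]
t=31-32: P2@Q0 runs 1, rem=2, I/O yield, promote→Q0. Q0=[P2] Q1=[P3,P4,P5] Q2=[]
t=32-33: P2@Q0 runs 1, rem=1, I/O yield, promote→Q0. Q0=[P2] Q1=[P3,P4,P5] Q2=[]
t=33-34: P2@Q0 runs 1, rem=0, completes. Q0=[] Q1=[P3,P4,P5] Q2=[]
t=34-37: P3@Q1 runs 3, rem=0, completes. Q0=[] Q1=[P4,P5] Q2=[]
t=37-41: P4@Q1 runs 4, rem=4, quantum used, demote→Q2. Q0=[] Q1=[P5] Q2=[P4]
t=41-45: P5@Q1 runs 4, rem=8, quantum used, demote→Q2. Q0=[] Q1=[] Q2=[P4,P5]
t=45-49: P4@Q2 runs 4, rem=0, completes. Q0=[] Q1=[] Q2=[P5]
t=49-57: P5@Q2 runs 8, rem=0, completes. Q0=[] Q1=[] Q2=[]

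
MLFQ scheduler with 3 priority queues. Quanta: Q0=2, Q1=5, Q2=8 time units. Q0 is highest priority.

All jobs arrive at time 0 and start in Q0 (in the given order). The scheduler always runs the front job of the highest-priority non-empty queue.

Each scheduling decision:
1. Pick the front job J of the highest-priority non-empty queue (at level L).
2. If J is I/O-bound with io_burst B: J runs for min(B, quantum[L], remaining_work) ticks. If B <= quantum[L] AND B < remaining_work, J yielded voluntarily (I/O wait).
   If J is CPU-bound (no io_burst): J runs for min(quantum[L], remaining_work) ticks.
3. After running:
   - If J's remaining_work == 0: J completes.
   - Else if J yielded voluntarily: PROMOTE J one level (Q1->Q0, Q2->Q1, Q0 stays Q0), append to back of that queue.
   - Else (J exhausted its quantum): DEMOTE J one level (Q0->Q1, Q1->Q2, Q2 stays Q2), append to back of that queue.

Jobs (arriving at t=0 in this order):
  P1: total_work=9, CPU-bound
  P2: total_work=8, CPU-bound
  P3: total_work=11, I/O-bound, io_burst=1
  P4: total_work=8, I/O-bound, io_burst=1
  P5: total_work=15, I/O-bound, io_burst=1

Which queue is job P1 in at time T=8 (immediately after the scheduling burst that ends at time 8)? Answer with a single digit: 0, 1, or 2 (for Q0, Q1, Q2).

Answer: 1

Derivation:
t=0-2: P1@Q0 runs 2, rem=7, quantum used, demote→Q1. Q0=[P2,P3,P4,P5] Q1=[P1] Q2=[]
t=2-4: P2@Q0 runs 2, rem=6, quantum used, demote→Q1. Q0=[P3,P4,P5] Q1=[P1,P2] Q2=[]
t=4-5: P3@Q0 runs 1, rem=10, I/O yield, promote→Q0. Q0=[P4,P5,P3] Q1=[P1,P2] Q2=[]
t=5-6: P4@Q0 runs 1, rem=7, I/O yield, promote→Q0. Q0=[P5,P3,P4] Q1=[P1,P2] Q2=[]
t=6-7: P5@Q0 runs 1, rem=14, I/O yield, promote→Q0. Q0=[P3,P4,P5] Q1=[P1,P2] Q2=[]
t=7-8: P3@Q0 runs 1, rem=9, I/O yield, promote→Q0. Q0=[P4,P5,P3] Q1=[P1,P2] Q2=[]
t=8-9: P4@Q0 runs 1, rem=6, I/O yield, promote→Q0. Q0=[P5,P3,P4] Q1=[P1,P2] Q2=[]
t=9-10: P5@Q0 runs 1, rem=13, I/O yield, promote→Q0. Q0=[P3,P4,P5] Q1=[P1,P2] Q2=[]
t=10-11: P3@Q0 runs 1, rem=8, I/O yield, promote→Q0. Q0=[P4,P5,P3] Q1=[P1,P2] Q2=[]
t=11-12: P4@Q0 runs 1, rem=5, I/O yield, promote→Q0. Q0=[P5,P3,P4] Q1=[P1,P2] Q2=[]
t=12-13: P5@Q0 runs 1, rem=12, I/O yield, promote→Q0. Q0=[P3,P4,P5] Q1=[P1,P2] Q2=[]
t=13-14: P3@Q0 runs 1, rem=7, I/O yield, promote→Q0. Q0=[P4,P5,P3] Q1=[P1,P2] Q2=[]
t=14-15: P4@Q0 runs 1, rem=4, I/O yield, promote→Q0. Q0=[P5,P3,P4] Q1=[P1,P2] Q2=[]
t=15-16: P5@Q0 runs 1, rem=11, I/O yield, promote→Q0. Q0=[P3,P4,P5] Q1=[P1,P2] Q2=[]
t=16-17: P3@Q0 runs 1, rem=6, I/O yield, promote→Q0. Q0=[P4,P5,P3] Q1=[P1,P2] Q2=[]
t=17-18: P4@Q0 runs 1, rem=3, I/O yield, promote→Q0. Q0=[P5,P3,P4] Q1=[P1,P2] Q2=[]
t=18-19: P5@Q0 runs 1, rem=10, I/O yield, promote→Q0. Q0=[P3,P4,P5] Q1=[P1,P2] Q2=[]
t=19-20: P3@Q0 runs 1, rem=5, I/O yield, promote→Q0. Q0=[P4,P5,P3] Q1=[P1,P2] Q2=[]
t=20-21: P4@Q0 runs 1, rem=2, I/O yield, promote→Q0. Q0=[P5,P3,P4] Q1=[P1,P2] Q2=[]
t=21-22: P5@Q0 runs 1, rem=9, I/O yield, promote→Q0. Q0=[P3,P4,P5] Q1=[P1,P2] Q2=[]
t=22-23: P3@Q0 runs 1, rem=4, I/O yield, promote→Q0. Q0=[P4,P5,P3] Q1=[P1,P2] Q2=[]
t=23-24: P4@Q0 runs 1, rem=1, I/O yield, promote→Q0. Q0=[P5,P3,P4] Q1=[P1,P2] Q2=[]
t=24-25: P5@Q0 runs 1, rem=8, I/O yield, promote→Q0. Q0=[P3,P4,P5] Q1=[P1,P2] Q2=[]
t=25-26: P3@Q0 runs 1, rem=3, I/O yield, promote→Q0. Q0=[P4,P5,P3] Q1=[P1,P2] Q2=[]
t=26-27: P4@Q0 runs 1, rem=0, completes. Q0=[P5,P3] Q1=[P1,P2] Q2=[]
t=27-28: P5@Q0 runs 1, rem=7, I/O yield, promote→Q0. Q0=[P3,P5] Q1=[P1,P2] Q2=[]
t=28-29: P3@Q0 runs 1, rem=2, I/O yield, promote→Q0. Q0=[P5,P3] Q1=[P1,P2] Q2=[]
t=29-30: P5@Q0 runs 1, rem=6, I/O yield, promote→Q0. Q0=[P3,P5] Q1=[P1,P2] Q2=[]
t=30-31: P3@Q0 runs 1, rem=1, I/O yield, promote→Q0. Q0=[P5,P3] Q1=[P1,P2] Q2=[]
t=31-32: P5@Q0 runs 1, rem=5, I/O yield, promote→Q0. Q0=[P3,P5] Q1=[P1,P2] Q2=[]
t=32-33: P3@Q0 runs 1, rem=0, completes. Q0=[P5] Q1=[P1,P2] Q2=[]
t=33-34: P5@Q0 runs 1, rem=4, I/O yield, promote→Q0. Q0=[P5] Q1=[P1,P2] Q2=[]
t=34-35: P5@Q0 runs 1, rem=3, I/O yield, promote→Q0. Q0=[P5] Q1=[P1,P2] Q2=[]
t=35-36: P5@Q0 runs 1, rem=2, I/O yield, promote→Q0. Q0=[P5] Q1=[P1,P2] Q2=[]
t=36-37: P5@Q0 runs 1, rem=1, I/O yield, promote→Q0. Q0=[P5] Q1=[P1,P2] Q2=[]
t=37-38: P5@Q0 runs 1, rem=0, completes. Q0=[] Q1=[P1,P2] Q2=[]
t=38-43: P1@Q1 runs 5, rem=2, quantum used, demote→Q2. Q0=[] Q1=[P2] Q2=[P1]
t=43-48: P2@Q1 runs 5, rem=1, quantum used, demote→Q2. Q0=[] Q1=[] Q2=[P1,P2]
t=48-50: P1@Q2 runs 2, rem=0, completes. Q0=[] Q1=[] Q2=[P2]
t=50-51: P2@Q2 runs 1, rem=0, completes. Q0=[] Q1=[] Q2=[]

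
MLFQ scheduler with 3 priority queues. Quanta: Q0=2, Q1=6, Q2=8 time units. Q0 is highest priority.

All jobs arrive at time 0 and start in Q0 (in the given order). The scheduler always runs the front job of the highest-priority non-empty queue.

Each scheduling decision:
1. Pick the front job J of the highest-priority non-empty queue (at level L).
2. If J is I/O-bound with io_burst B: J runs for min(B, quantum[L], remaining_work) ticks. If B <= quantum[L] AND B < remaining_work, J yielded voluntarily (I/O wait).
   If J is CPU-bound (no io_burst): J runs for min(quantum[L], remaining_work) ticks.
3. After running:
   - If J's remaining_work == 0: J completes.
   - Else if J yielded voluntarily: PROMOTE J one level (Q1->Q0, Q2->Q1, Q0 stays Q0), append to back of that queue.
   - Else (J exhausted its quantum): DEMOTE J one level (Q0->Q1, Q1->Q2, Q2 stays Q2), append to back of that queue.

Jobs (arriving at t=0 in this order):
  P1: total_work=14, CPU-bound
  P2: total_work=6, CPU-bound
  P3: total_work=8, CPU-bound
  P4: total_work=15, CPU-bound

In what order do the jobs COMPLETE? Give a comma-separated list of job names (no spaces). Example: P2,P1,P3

t=0-2: P1@Q0 runs 2, rem=12, quantum used, demote→Q1. Q0=[P2,P3,P4] Q1=[P1] Q2=[]
t=2-4: P2@Q0 runs 2, rem=4, quantum used, demote→Q1. Q0=[P3,P4] Q1=[P1,P2] Q2=[]
t=4-6: P3@Q0 runs 2, rem=6, quantum used, demote→Q1. Q0=[P4] Q1=[P1,P2,P3] Q2=[]
t=6-8: P4@Q0 runs 2, rem=13, quantum used, demote→Q1. Q0=[] Q1=[P1,P2,P3,P4] Q2=[]
t=8-14: P1@Q1 runs 6, rem=6, quantum used, demote→Q2. Q0=[] Q1=[P2,P3,P4] Q2=[P1]
t=14-18: P2@Q1 runs 4, rem=0, completes. Q0=[] Q1=[P3,P4] Q2=[P1]
t=18-24: P3@Q1 runs 6, rem=0, completes. Q0=[] Q1=[P4] Q2=[P1]
t=24-30: P4@Q1 runs 6, rem=7, quantum used, demote→Q2. Q0=[] Q1=[] Q2=[P1,P4]
t=30-36: P1@Q2 runs 6, rem=0, completes. Q0=[] Q1=[] Q2=[P4]
t=36-43: P4@Q2 runs 7, rem=0, completes. Q0=[] Q1=[] Q2=[]

Answer: P2,P3,P1,P4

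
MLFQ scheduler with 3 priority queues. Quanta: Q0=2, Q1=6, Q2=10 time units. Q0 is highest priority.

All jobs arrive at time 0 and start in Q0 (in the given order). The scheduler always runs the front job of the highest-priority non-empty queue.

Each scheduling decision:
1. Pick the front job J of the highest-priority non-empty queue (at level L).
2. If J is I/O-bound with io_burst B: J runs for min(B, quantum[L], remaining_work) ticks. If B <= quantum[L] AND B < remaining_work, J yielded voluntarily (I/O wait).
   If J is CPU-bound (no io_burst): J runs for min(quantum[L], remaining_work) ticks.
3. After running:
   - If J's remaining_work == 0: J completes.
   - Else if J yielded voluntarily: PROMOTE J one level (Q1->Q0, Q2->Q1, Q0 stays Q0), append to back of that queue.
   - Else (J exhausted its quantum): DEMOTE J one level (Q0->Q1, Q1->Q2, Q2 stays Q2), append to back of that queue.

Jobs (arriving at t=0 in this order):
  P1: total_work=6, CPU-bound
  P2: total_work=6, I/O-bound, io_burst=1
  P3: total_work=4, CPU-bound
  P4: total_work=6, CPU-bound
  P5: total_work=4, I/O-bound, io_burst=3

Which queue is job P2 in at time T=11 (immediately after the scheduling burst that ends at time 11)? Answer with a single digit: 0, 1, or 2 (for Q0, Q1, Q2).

t=0-2: P1@Q0 runs 2, rem=4, quantum used, demote→Q1. Q0=[P2,P3,P4,P5] Q1=[P1] Q2=[]
t=2-3: P2@Q0 runs 1, rem=5, I/O yield, promote→Q0. Q0=[P3,P4,P5,P2] Q1=[P1] Q2=[]
t=3-5: P3@Q0 runs 2, rem=2, quantum used, demote→Q1. Q0=[P4,P5,P2] Q1=[P1,P3] Q2=[]
t=5-7: P4@Q0 runs 2, rem=4, quantum used, demote→Q1. Q0=[P5,P2] Q1=[P1,P3,P4] Q2=[]
t=7-9: P5@Q0 runs 2, rem=2, quantum used, demote→Q1. Q0=[P2] Q1=[P1,P3,P4,P5] Q2=[]
t=9-10: P2@Q0 runs 1, rem=4, I/O yield, promote→Q0. Q0=[P2] Q1=[P1,P3,P4,P5] Q2=[]
t=10-11: P2@Q0 runs 1, rem=3, I/O yield, promote→Q0. Q0=[P2] Q1=[P1,P3,P4,P5] Q2=[]
t=11-12: P2@Q0 runs 1, rem=2, I/O yield, promote→Q0. Q0=[P2] Q1=[P1,P3,P4,P5] Q2=[]
t=12-13: P2@Q0 runs 1, rem=1, I/O yield, promote→Q0. Q0=[P2] Q1=[P1,P3,P4,P5] Q2=[]
t=13-14: P2@Q0 runs 1, rem=0, completes. Q0=[] Q1=[P1,P3,P4,P5] Q2=[]
t=14-18: P1@Q1 runs 4, rem=0, completes. Q0=[] Q1=[P3,P4,P5] Q2=[]
t=18-20: P3@Q1 runs 2, rem=0, completes. Q0=[] Q1=[P4,P5] Q2=[]
t=20-24: P4@Q1 runs 4, rem=0, completes. Q0=[] Q1=[P5] Q2=[]
t=24-26: P5@Q1 runs 2, rem=0, completes. Q0=[] Q1=[] Q2=[]

Answer: 0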